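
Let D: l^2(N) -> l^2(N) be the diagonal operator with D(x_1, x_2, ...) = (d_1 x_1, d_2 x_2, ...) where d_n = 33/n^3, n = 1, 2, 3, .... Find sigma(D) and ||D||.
sigma(D) = {33/n^3 : n ≥ 1} ∪ {0}; ||D|| = 33

A bounded diagonal operator on l^2 with diagonal entries d_n has spectrum equal to the closure of {d_n : n ≥ 1}: every d_n is an eigenvalue (with eigenvector e_n), so {d_n} ⊂ sigma(D); the spectrum is closed, so its closure is too; and for lambda not in the closure, (D - lambda I) has bounded inverse (the diagonal entries 1/(d_n - lambda) are bounded). For our sequence d_n = 33/n^3, n = 1, 2, 3, ...:
  - {d_n} = {33/n^3 : n ≥ 1}; the only limit point is 0
  - closure = {33/n^3 : n ≥ 1} ∪ {0}
For the norm: a diagonal operator has ||D|| = sup_n |d_n|. Here d_n = 33/n^3 is positive and decreasing, so sup_n |d_n| = d_1 = 33. So ||D|| = 33.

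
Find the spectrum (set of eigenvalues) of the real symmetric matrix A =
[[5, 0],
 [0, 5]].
sigma(A) ≈ {5} (5 with multiplicity 2)

A is real symmetric, so its spectrum consists of real eigenvalues. Expanding the characteristic polynomial of the displayed matrix gives
  det(λ I - A) = p(λ) = λ^2 + (-10)λ + (25).
Solving p(λ) = 0 yields eigenvalues ≈ 5, 5. (A is shown rounded to 4 decimals, so these recover the underlying integer eigenvalues to within that precision.)
Verification: the trace of A = 10 equals the sum of eigenvalues 10, and det(A) ≈ 25.0000 matches the eigenvalue product 25.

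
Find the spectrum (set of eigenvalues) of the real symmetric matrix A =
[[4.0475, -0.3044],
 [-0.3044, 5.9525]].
sigma(A) ≈ {4, 6}

A is real symmetric, so its spectrum consists of real eigenvalues. Expanding the characteristic polynomial of the displayed matrix gives
  det(λ I - A) = p(λ) = λ^2 + (-10)λ + (24).
Solving p(λ) = 0 yields eigenvalues ≈ 4, 6. (A is shown rounded to 4 decimals, so these recover the underlying integer eigenvalues to within that precision.)
Verification: the trace of A = 10 equals the sum of eigenvalues 10, and det(A) ≈ 24.0001 matches the eigenvalue product 24.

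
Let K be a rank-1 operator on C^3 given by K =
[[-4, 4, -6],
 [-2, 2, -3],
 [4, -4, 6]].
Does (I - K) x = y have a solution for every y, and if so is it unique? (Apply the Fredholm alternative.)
(I - K) is invertible (det(I - K) = -3 ≠ 0), so for every y in C^3 the equation (I - K) x = y has a unique solution.

K has rank 1, so it is an outer product K = u v^T: every row of K is a multiple of one row vector. Reading off the entries, u = (-2, -1, 2) and v = (2, -2, 3) (row i of K equals u_i·v^T). A rank-one matrix u v^T satisfies K u = u (v·u) and kills the (2)-dimensional subspace v^⊥, so its characteristic polynomial is lambda^2 (lambda - v·u) with v·u = tr K = 4. Hence the eigenvalues of I - K are 1 (multiplicity 2) and 1 - (4) = -3, so det(I - K) = -3. (Direct check: I - K =
[[5, -4, 6],
 [2, -1, 3],
 [-4, 4, -5]]
has determinant -3.) The finite-dimensional Fredholm alternative says: either (I - K) is invertible, or ker(I - K) ≠ {0} and then range(I - K) = ker((I - K)^*)^⊥, with dim ker(I - K) = dim ker((I - K)^*). Since det(I - K) ≠ 0, 1 is not an eigenvalue of K and ker(I - K) = {0}, so we are in the first case: for every y there is a unique x = (I - K)^(-1) y. Explicitly, by the Sherman–Morrison formula, (I - u v^T)^(-1) = I + u v^T/(1 - v·u), i.e. (I - K)^(-1) = I + K/(-3).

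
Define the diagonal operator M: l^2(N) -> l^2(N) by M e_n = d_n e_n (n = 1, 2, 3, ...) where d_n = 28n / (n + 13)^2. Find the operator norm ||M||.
||M|| = 7/13 (attained at n = 13)

For M diagonal, ||M|| = sup_n |d_n|. Treat f(x) = 28x / (x + 13)^2 for real x > 0. By the quotient rule, f'(x) = 28(13 - x)/(x + 13)^3, which is positive for x < 13 and negative for x > 13. So f has a unique maximum at x = 13, and since 13 is a positive integer, the supremum over n ≥ 1 is attained at n = 13: d_13 = 28·13/(13 + 13)^2 = 28·13/676 = 7/13. Hence ||M|| = 7/13.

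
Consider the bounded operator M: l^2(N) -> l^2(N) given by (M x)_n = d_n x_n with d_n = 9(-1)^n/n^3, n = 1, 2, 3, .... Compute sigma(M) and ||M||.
sigma(M) = {9(-1)^n/n^3 : n ≥ 1} ∪ {0}; ||M|| = 9

A bounded diagonal operator on l^2 with diagonal entries d_n has spectrum equal to the closure of {d_n : n ≥ 1}: every d_n is an eigenvalue (with eigenvector e_n), so {d_n} ⊂ sigma(M); the spectrum is closed, so its closure is too; and for lambda not in the closure, (M - lambda I) has bounded inverse (the diagonal entries 1/(d_n - lambda) are bounded). For our sequence d_n = 9(-1)^n/n^3, n = 1, 2, 3, ...:
  - {d_n} = {9(-1)^n/n^3 : n ≥ 1}; the only limit point is 0
  - closure = {9(-1)^n/n^3 : n ≥ 1} ∪ {0}
For the norm: a diagonal operator has ||M|| = sup_n |d_n|. Here |d_n| = 9/n^3 is decreasing, so sup_n |d_n| = |d_1| = 9. So ||M|| = 9.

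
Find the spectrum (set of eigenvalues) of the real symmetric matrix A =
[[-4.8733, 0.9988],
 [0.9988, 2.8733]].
sigma(A) ≈ {-5, 3}

A is real symmetric, so its spectrum consists of real eigenvalues. Expanding the characteristic polynomial of the displayed matrix gives
  det(λ I - A) = p(λ) = λ^2 + (2)λ + (-15).
Solving p(λ) = 0 yields eigenvalues ≈ -5, 3. (A is shown rounded to 4 decimals, so these recover the underlying integer eigenvalues to within that precision.)
Verification: the trace of A = -2 equals the sum of eigenvalues -2, and det(A) ≈ -15.0001 matches the eigenvalue product -15.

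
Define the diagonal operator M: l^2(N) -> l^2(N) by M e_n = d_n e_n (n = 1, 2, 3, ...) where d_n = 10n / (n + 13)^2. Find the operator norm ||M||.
||M|| = 5/26 (attained at n = 13)

For M diagonal, ||M|| = sup_n |d_n|. Treat f(x) = 10x / (x + 13)^2 for real x > 0. By the quotient rule, f'(x) = 10(13 - x)/(x + 13)^3, which is positive for x < 13 and negative for x > 13. So f has a unique maximum at x = 13, and since 13 is a positive integer, the supremum over n ≥ 1 is attained at n = 13: d_13 = 10·13/(13 + 13)^2 = 10·13/676 = 5/26. Hence ||M|| = 5/26.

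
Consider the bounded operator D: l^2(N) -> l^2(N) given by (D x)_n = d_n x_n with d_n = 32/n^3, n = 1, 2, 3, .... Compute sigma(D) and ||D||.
sigma(D) = {32/n^3 : n ≥ 1} ∪ {0}; ||D|| = 32

A bounded diagonal operator on l^2 with diagonal entries d_n has spectrum equal to the closure of {d_n : n ≥ 1}: every d_n is an eigenvalue (with eigenvector e_n), so {d_n} ⊂ sigma(D); the spectrum is closed, so its closure is too; and for lambda not in the closure, (D - lambda I) has bounded inverse (the diagonal entries 1/(d_n - lambda) are bounded). For our sequence d_n = 32/n^3, n = 1, 2, 3, ...:
  - {d_n} = {32/n^3 : n ≥ 1}; the only limit point is 0
  - closure = {32/n^3 : n ≥ 1} ∪ {0}
For the norm: a diagonal operator has ||D|| = sup_n |d_n|. Here d_n = 32/n^3 is positive and decreasing, so sup_n |d_n| = d_1 = 32. So ||D|| = 32.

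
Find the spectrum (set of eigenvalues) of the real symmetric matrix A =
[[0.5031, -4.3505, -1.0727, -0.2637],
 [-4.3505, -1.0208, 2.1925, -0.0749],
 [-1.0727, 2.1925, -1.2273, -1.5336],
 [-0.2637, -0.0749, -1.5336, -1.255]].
sigma(A) ≈ {-5, -3, 0, 5}

A is real symmetric, so its spectrum consists of real eigenvalues. Expanding the characteristic polynomial of the displayed matrix gives
  det(λ I - A) = p(λ) = λ^4 + (3)λ^3 + (-25)λ^2 + (-74.9987)λ + (0).
Solving p(λ) = 0 yields eigenvalues ≈ -5, -3, 0, 5. (A is shown rounded to 4 decimals, so these recover the underlying integer eigenvalues to within that precision.)
Verification: the trace of A = -3 equals the sum of eigenvalues -3, and det(A) ≈ 0.0008 matches the eigenvalue product 0.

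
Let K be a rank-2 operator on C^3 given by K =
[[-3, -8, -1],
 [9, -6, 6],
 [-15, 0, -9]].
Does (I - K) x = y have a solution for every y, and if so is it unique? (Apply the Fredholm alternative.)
(I - K) is invertible (det(I - K) = 175 ≠ 0), so for every y in C^3 the equation (I - K) x = y has a unique solution.

K has rank 2 and factors as K = U V^T = u1 v1^T + u2 v2^T with u1 = (-1, -3, 3), v1 = (-3, 2, -2), u2 = (3, 0, 3), v2 = (-2, -2, -1) (multiplying out reproduces the displayed K). The nonzero eigenvalues of U V^T coincide with those of the 2 x 2 matrix G = V^T U = [[v1·u1, v1·u2], [v2·u1, v2·u2]] = [[-9, -15], [5, -9]], and by the Sylvester determinant identity det(I_3 - U V^T) = det(I_2 - V^T U) = det([[10, 15], [-5, 10]]) = (10)(10) - (15)(-5) = 175. (Direct check: I - K =
[[4, 8, 1],
 [-9, 7, -6],
 [15, 0, 10]]
has determinant 175.) The finite-dimensional Fredholm alternative says: either (I - K) is invertible, or ker(I - K) ≠ {0} and then range(I - K) = ker((I - K)^*)^⊥, with dim ker(I - K) = dim ker((I - K)^*). Since det(I - K) ≠ 0, 1 is not an eigenvalue of K and ker(I - K) = {0}, so we are in the first case: for every y there is a unique x = (I - K)^(-1) y. (Explicitly, by the Woodbury identity, (I - U V^T)^(-1) = I + U (I_2 - G)^(-1) V^T.)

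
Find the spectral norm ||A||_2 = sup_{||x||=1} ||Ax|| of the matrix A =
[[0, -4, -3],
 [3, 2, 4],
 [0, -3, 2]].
||A||_2 ≈ 6.877 (= sqrt(largest eigenvalue of A^T A))

||A||_2 = sigma_max(A) = sqrt(lambda_max(A^T A)). Form the symmetric matrix M = A^T A =
[[9, 6, 12],
 [6, 29, 14],
 [12, 14, 29]].
Its characteristic polynomial (trace, sum of principal 2x2 minors, determinant of M give the coefficients) is
  p(λ) = det(λ I - M) = λ^3 - 67λ^2 + 987λ - 2601.
No integer candidate from the rational root theorem (±divisors of 2601) is a root, so the roots are irrational. The cubic discriminant is Δ = 311254272 > 0, so there are three distinct real roots. p(3) = -216 and p(4) = 339 have opposite signs, so a root lies in (3, 4); Newton's method refines it to λ ≈ 3.3655. p(16) = 135 and p(17) = -272 have opposite signs, so a root lies in (16, 17); Newton's method refines it to λ ≈ 16.3415. p(47) = -392 and p(48) = 999 have opposite signs, so a root lies in (47, 48); Newton's method refines it to λ ≈ 47.293. Check (Vieta): the three roots sum to 67, matching tr M = 67.
So the eigenvalues of A^T A are ≈ 3.3655, 16.3415, 47.293 (all ≥ 0, as they must be for A^T A). The largest is λ_max ≈ 47.293, hence ||A||_2 = sqrt(λ_max) ≈ 6.877.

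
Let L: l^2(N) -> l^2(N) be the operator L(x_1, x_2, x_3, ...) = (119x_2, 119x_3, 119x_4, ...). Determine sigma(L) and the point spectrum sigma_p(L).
sigma(L) = closed disk {z in C : |z| ≤ 119}; sigma_p(L) = open disk {z in C : |z| < 119}

Note L = 119·V where V is the unit left shift (V x)_k = x_{k+1}; so sigma(L) = 119·sigma(V) and ||L|| = 119||V||. ||L x||^2 = 14161sum_{k≥2} |x_k|^2 ≤ 14161||x||^2, with equality on {x : x_1 = 0}, so ||L|| = 119. For any lambda with |lambda| < 119, set r = lambda/119 (|r| < 1); the vector x = (1, r, r^2, ...) is in l^2 and satisfies L x = 119(r, r^2, ...) = lambda x, so lambda is an eigenvalue. On the boundary |lambda| = 119 the geometric series diverges, so no l^2 eigenvector exists, but these lambda lie in the approximate point spectrum. Hence sigma(L) is the closed disk of radius 119 and sigma_p(L) is the open disk.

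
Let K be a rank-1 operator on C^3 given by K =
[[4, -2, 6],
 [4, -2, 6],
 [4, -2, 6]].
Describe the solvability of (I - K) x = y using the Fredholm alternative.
(I - K) is invertible (det(I - K) = -7 ≠ 0), so for every y in C^3 the equation (I - K) x = y has a unique solution.

K has rank 1, so it is an outer product K = u v^T: every row of K is a multiple of one row vector. Reading off the entries, u = (-2, -2, -2) and v = (-2, 1, -3) (row i of K equals u_i·v^T). A rank-one matrix u v^T satisfies K u = u (v·u) and kills the (2)-dimensional subspace v^⊥, so its characteristic polynomial is lambda^2 (lambda - v·u) with v·u = tr K = 8. Hence the eigenvalues of I - K are 1 (multiplicity 2) and 1 - (8) = -7, so det(I - K) = -7. (Direct check: I - K =
[[-3, 2, -6],
 [-4, 3, -6],
 [-4, 2, -5]]
has determinant -7.) The finite-dimensional Fredholm alternative says: either (I - K) is invertible, or ker(I - K) ≠ {0} and then range(I - K) = ker((I - K)^*)^⊥, with dim ker(I - K) = dim ker((I - K)^*). Since det(I - K) ≠ 0, 1 is not an eigenvalue of K and ker(I - K) = {0}, so we are in the first case: for every y there is a unique x = (I - K)^(-1) y. Explicitly, by the Sherman–Morrison formula, (I - u v^T)^(-1) = I + u v^T/(1 - v·u), i.e. (I - K)^(-1) = I + K/(-7).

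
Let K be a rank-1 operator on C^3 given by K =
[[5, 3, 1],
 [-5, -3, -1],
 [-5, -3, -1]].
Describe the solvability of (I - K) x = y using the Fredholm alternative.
(I - K) is singular (det(I - K) = 0, i.e. 1 ∈ sigma(K)). (I - K) x = y is solvable iff y ⊥ ker((I - K)^*) = span{(5, 3, 1)}, i.e. iff 5y_1 + 3y_2 + y_3 = 0. When solvable, the solutions are x = y + c·(1, -1, -1), c arbitrary (ker(I - K) = span{(1, -1, -1)}, dimension 1).

K has rank 1, so it is an outer product K = u v^T: every row of K is a multiple of one row vector. Reading off the entries, u = (1, -1, -1) and v = (5, 3, 1) (row i of K equals u_i·v^T). A rank-one matrix u v^T satisfies K u = u (v·u) and kills the (2)-dimensional subspace v^⊥, so its characteristic polynomial is lambda^2 (lambda - v·u) with v·u = tr K = 1. Hence the eigenvalues of I - K are 1 (multiplicity 2) and 1 - (1) = 0, so det(I - K) = 0. (Direct check: I - K =
[[-4, -3, -1],
 [5, 4, 1],
 [5, 3, 2]]
has determinant 0.) So 1 is an eigenvalue of K and (I - K) is not invertible. The finite-dimensional Fredholm alternative says: either (I - K) is invertible, or ker(I - K) ≠ {0} and then range(I - K) = ker((I - K)^*)^⊥, with dim ker(I - K) = dim ker((I - K)^*). We are in the second case, so we need both kernels. Kernel of I - K: (I - K) u = u - u (v·u) = u - u = 0, so ker(I - K) = span{u} = span{(1, -1, -1)} (it is exactly 1-dimensional because rank(I - K) = 2). Kernel of the adjoint: K is real, so (I - K)^* = I - K^T = I - v u^T, and (I - v u^T) v = v - v (u·v) = 0; hence ker((I - K)^*) = span{v} = span{(5, 3, 1)}. Therefore (I - K) x = y is solvable iff <y, v> = 0, i.e. iff 5y_1 + 3y_2 + y_3 = 0. When this holds, K y = u (v·y) = 0, so (I - K) y = y and x = y is a particular solution; the full solution set is the line x = y + c·u = y + c·(1, -1, -1), c ∈ C.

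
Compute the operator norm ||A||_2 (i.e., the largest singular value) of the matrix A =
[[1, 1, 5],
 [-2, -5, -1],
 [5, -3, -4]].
||A||_2 ≈ 8.0791 (= sqrt(largest eigenvalue of A^T A))

||A||_2 = sigma_max(A) = sqrt(lambda_max(A^T A)). Form the symmetric matrix M = A^T A =
[[30, -4, -13],
 [-4, 35, 22],
 [-13, 22, 42]].
Its characteristic polynomial (trace, sum of principal 2x2 minors, determinant of M give the coefficients) is
  p(λ) = det(λ I - M) = λ^3 - 107λ^2 + 3111λ - 25281.
No integer candidate from the rational root theorem (±divisors of 25281) is a root, so the roots are irrational. The cubic discriminant is Δ = 710682192 > 0, so there are three distinct real roots. p(13) = -724 and p(14) = 45 have opposite signs, so a root lies in (13, 14); Newton's method refines it to λ ≈ 13.9364. p(27) = 396 and p(28) = -109 have opposite signs, so a root lies in (27, 28); Newton's method refines it to λ ≈ 27.7921. p(65) = -516 and p(66) = 1449 have opposite signs, so a root lies in (65, 66); Newton's method refines it to λ ≈ 65.2716. Check (Vieta): the three roots sum to 107, matching tr M = 107.
So the eigenvalues of A^T A are ≈ 13.9364, 27.7921, 65.2716 (all ≥ 0, as they must be for A^T A). The largest is λ_max ≈ 65.2716, hence ||A||_2 = sqrt(λ_max) ≈ 8.0791.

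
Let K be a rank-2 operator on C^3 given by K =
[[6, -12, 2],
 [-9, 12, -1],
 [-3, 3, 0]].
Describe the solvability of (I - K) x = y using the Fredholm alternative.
(I - K) is invertible (det(I - K) = -44 ≠ 0), so for every y in C^3 the equation (I - K) x = y has a unique solution.

K has rank 2 and factors as K = U V^T = u1 v1^T + u2 v2^T with u1 = (2, -1, 0), v1 = (0, -3, 1), u2 = (-2, 3, 1), v2 = (-3, 3, 0) (multiplying out reproduces the displayed K). The nonzero eigenvalues of U V^T coincide with those of the 2 x 2 matrix G = V^T U = [[v1·u1, v1·u2], [v2·u1, v2·u2]] = [[3, -8], [-9, 15]], and by the Sylvester determinant identity det(I_3 - U V^T) = det(I_2 - V^T U) = det([[-2, 8], [9, -14]]) = (-2)(-14) - (8)(9) = -44. (Direct check: I - K =
[[-5, 12, -2],
 [9, -11, 1],
 [3, -3, 1]]
has determinant -44.) The finite-dimensional Fredholm alternative says: either (I - K) is invertible, or ker(I - K) ≠ {0} and then range(I - K) = ker((I - K)^*)^⊥, with dim ker(I - K) = dim ker((I - K)^*). Since det(I - K) ≠ 0, 1 is not an eigenvalue of K and ker(I - K) = {0}, so we are in the first case: for every y there is a unique x = (I - K)^(-1) y. (Explicitly, by the Woodbury identity, (I - U V^T)^(-1) = I + U (I_2 - G)^(-1) V^T.)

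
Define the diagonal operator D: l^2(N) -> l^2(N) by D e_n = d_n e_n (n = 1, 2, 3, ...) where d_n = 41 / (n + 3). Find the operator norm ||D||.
||D|| = 41/4 (attained at n = 1)

For D diagonal, ||D|| = sup_n |d_n| = sup_n 41/(n + 3). This is positive and strictly decreasing in n, so the supremum is attained at n = 1: d_1 = 41/(1 + 3) = 41/4. Hence ||D|| = 41/4.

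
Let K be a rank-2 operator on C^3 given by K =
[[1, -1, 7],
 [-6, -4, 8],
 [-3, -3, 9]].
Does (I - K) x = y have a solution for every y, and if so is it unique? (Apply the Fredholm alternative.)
(I - K) is invertible (det(I - K) = 3 ≠ 0), so for every y in C^3 the equation (I - K) x = y has a unique solution.

K has rank 2 and factors as K = U V^T = u1 v1^T + u2 v2^T with u1 = (1, -1, 0), v1 = (3, 1, 1), u2 = (2, 3, 3), v2 = (-1, -1, 3) (multiplying out reproduces the displayed K). The nonzero eigenvalues of U V^T coincide with those of the 2 x 2 matrix G = V^T U = [[v1·u1, v1·u2], [v2·u1, v2·u2]] = [[2, 12], [0, 4]], and by the Sylvester determinant identity det(I_3 - U V^T) = det(I_2 - V^T U) = det([[-1, -12], [0, -3]]) = (-1)(-3) - (-12)(0) = 3. (Direct check: I - K =
[[0, 1, -7],
 [6, 5, -8],
 [3, 3, -8]]
has determinant 3.) The finite-dimensional Fredholm alternative says: either (I - K) is invertible, or ker(I - K) ≠ {0} and then range(I - K) = ker((I - K)^*)^⊥, with dim ker(I - K) = dim ker((I - K)^*). Since det(I - K) ≠ 0, 1 is not an eigenvalue of K and ker(I - K) = {0}, so we are in the first case: for every y there is a unique x = (I - K)^(-1) y. (Explicitly, by the Woodbury identity, (I - U V^T)^(-1) = I + U (I_2 - G)^(-1) V^T.)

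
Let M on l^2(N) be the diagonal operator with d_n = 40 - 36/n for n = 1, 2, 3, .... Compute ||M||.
||M|| = 40

For a diagonal operator on l^2 with entries d_n, ||M|| = sup_n |d_n|. Here d_1 = 4, d_2 = 22, ..., and d_n = 40 - 36/n increases monotonically toward 40. All terms lie in [4, 40), so |d_n| = d_n and the supremum is the limit 40, which is not attained by any individual d_n. Hence ||M|| = 40.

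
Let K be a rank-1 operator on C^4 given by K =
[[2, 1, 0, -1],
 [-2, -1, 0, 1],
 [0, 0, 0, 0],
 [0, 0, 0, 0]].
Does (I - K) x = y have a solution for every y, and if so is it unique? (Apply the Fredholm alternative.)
(I - K) is singular (det(I - K) = 0, i.e. 1 ∈ sigma(K)). (I - K) x = y is solvable iff y ⊥ ker((I - K)^*) = span{(2, 1, 0, -1)}, i.e. iff 2y_1 + y_2 - y_4 = 0. When solvable, the solutions are x = y + c·(1, -1, 0, 0), c arbitrary (ker(I - K) = span{(1, -1, 0, 0)}, dimension 1).

K has rank 1, so it is an outer product K = u v^T: every row of K is a multiple of one row vector. Reading off the entries, u = (1, -1, 0, 0) and v = (2, 1, 0, -1) (row i of K equals u_i·v^T). A rank-one matrix u v^T satisfies K u = u (v·u) and kills the (3)-dimensional subspace v^⊥, so its characteristic polynomial is lambda^3 (lambda - v·u) with v·u = tr K = 1. Hence the eigenvalues of I - K are 1 (multiplicity 3) and 1 - (1) = 0, so det(I - K) = 0. (Direct check: I - K =
[[-1, -1, 0, 1],
 [2, 2, 0, -1],
 [0, 0, 1, 0],
 [0, 0, 0, 1]]
has determinant 0.) So 1 is an eigenvalue of K and (I - K) is not invertible. The finite-dimensional Fredholm alternative says: either (I - K) is invertible, or ker(I - K) ≠ {0} and then range(I - K) = ker((I - K)^*)^⊥, with dim ker(I - K) = dim ker((I - K)^*). We are in the second case, so we need both kernels. Kernel of I - K: (I - K) u = u - u (v·u) = u - u = 0, so ker(I - K) = span{u} = span{(1, -1, 0, 0)} (it is exactly 1-dimensional because rank(I - K) = 3). Kernel of the adjoint: K is real, so (I - K)^* = I - K^T = I - v u^T, and (I - v u^T) v = v - v (u·v) = 0; hence ker((I - K)^*) = span{v} = span{(2, 1, 0, -1)}. Therefore (I - K) x = y is solvable iff <y, v> = 0, i.e. iff 2y_1 + y_2 - y_4 = 0. When this holds, K y = u (v·y) = 0, so (I - K) y = y and x = y is a particular solution; the full solution set is the line x = y + c·u = y + c·(1, -1, 0, 0), c ∈ C.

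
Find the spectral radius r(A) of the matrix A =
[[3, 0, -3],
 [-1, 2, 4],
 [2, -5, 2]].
r(A) ≈ 5.6087

The eigenvalues of A are the roots of its characteristic polynomial. With M = A (coefficients from the trace, the sum of principal 2x2 minors, and det A):
  p(λ) = det(λ I - M) = λ^3 - 7λ^2 + 42λ - 69.
No integer candidate from the rational root theorem (±divisors of 69) is a root, so the roots are irrational. The cubic discriminant is Δ = -67983 < 0, so there is one real root and a complex-conjugate pair. p(2) = -5 and p(3) = 21 have opposite signs, so a root lies in (2, 3); Newton's method refines it to λ ≈ 2.1935. Dividing out (λ - (2.1935)) leaves approximately λ^2 - 4.8065λ + 31.457. For λ^2 - 4.8065λ + 31.457 the discriminant is -102.7254. It is negative, so the remaining roots are the complex-conjugate pair λ ≈ 2.4033 ± 5.0677i. Their product equals the constant term, so |λ|^2 ≈ 31.457 and |λ| ≈ 5.6087.
Thus the eigenvalues (to 4 decimals) are 2.1935 (modulus 2.1935); 2.4033 ± 5.0677i (modulus 5.6087). The spectral radius is the largest modulus: r(A) ≈ 5.6087. (Cross-check: r(A) ≤ ||A||_2 ≈ 6.0778; equality holds whenever A is normal, though it can also hold for some non-normal A.)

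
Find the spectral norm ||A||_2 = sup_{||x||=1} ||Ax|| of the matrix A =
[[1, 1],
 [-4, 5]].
||A||_2 = sqrt((43 + sqrt(1525))/2) ≈ 6.4051 (= sqrt(largest eigenvalue of A^T A))

||A||_2 = sigma_max(A) = sqrt(lambda_max(A^T A)). Form the symmetric matrix M = A^T A =
[[17, -19],
 [-19, 26]].
Its characteristic polynomial (trace, determinant of M give the coefficients) is
  p(λ) = det(λ I - M) = λ^2 - 43λ + 81.
For λ^2 - 43λ + 81 the discriminant is 1525. It is nonnegative but not a perfect square, so the roots are real and irrational: λ = (43 ± sqrt(1525))/2 ≈ 41.0256, 1.9744.
So the eigenvalues of A^T A are ≈ 1.9744, 41.0256 (all ≥ 0, as they must be for A^T A). The largest is λ_max = (43 + sqrt(1525))/2 ≈ 41.0256, hence ||A||_2 = sqrt(λ_max) = sqrt((43 + sqrt(1525))/2) ≈ 6.4051.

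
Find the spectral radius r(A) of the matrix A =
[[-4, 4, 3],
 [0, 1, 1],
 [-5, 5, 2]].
r(A) ≈ 2.0716

The eigenvalues of A are the roots of its characteristic polynomial. With M = A (coefficients from the trace, the sum of principal 2x2 minors, and det A):
  p(λ) = det(λ I - M) = λ^3 + λ^2 - 7.
No integer candidate from the rational root theorem (±divisors of 7) is a root, so the roots are irrational. The cubic discriminant is Δ = -1295 < 0, so there is one real root and a complex-conjugate pair. p(1) = -5 and p(2) = 5 have opposite signs, so a root lies in (1, 2); Newton's method refines it to λ ≈ 1.6311. Dividing out (λ - (1.6311)) leaves approximately λ^2 + 2.6311λ + 4.2916. For λ^2 + 2.6311λ + 4.2916 the discriminant is -10.2437. It is negative, so the remaining roots are the complex-conjugate pair λ ≈ -1.3155 ± 1.6003i. Their product equals the constant term, so |λ|^2 ≈ 4.2916 and |λ| ≈ 2.0716.
Thus the eigenvalues (to 4 decimals) are 1.6311 (modulus 1.6311); -1.3155 ± 1.6003i (modulus 2.0716). The spectral radius is the largest modulus: r(A) ≈ 2.0716. (Cross-check: r(A) ≤ ||A||_2 ≈ 9.7471; equality holds whenever A is normal, though it can also hold for some non-normal A.)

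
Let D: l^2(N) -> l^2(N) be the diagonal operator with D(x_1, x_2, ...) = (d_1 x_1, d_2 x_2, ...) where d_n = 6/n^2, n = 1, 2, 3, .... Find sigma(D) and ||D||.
sigma(D) = {6/n^2 : n ≥ 1} ∪ {0}; ||D|| = 6

A bounded diagonal operator on l^2 with diagonal entries d_n has spectrum equal to the closure of {d_n : n ≥ 1}: every d_n is an eigenvalue (with eigenvector e_n), so {d_n} ⊂ sigma(D); the spectrum is closed, so its closure is too; and for lambda not in the closure, (D - lambda I) has bounded inverse (the diagonal entries 1/(d_n - lambda) are bounded). For our sequence d_n = 6/n^2, n = 1, 2, 3, ...:
  - {d_n} = {6/n^2 : n ≥ 1}; the only limit point is 0
  - closure = {6/n^2 : n ≥ 1} ∪ {0}
For the norm: a diagonal operator has ||D|| = sup_n |d_n|. Here d_n = 6/n^2 is positive and decreasing, so sup_n |d_n| = d_1 = 6. So ||D|| = 6.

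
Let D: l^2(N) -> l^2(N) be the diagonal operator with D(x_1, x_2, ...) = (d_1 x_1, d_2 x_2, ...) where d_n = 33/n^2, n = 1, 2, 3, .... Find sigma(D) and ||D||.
sigma(D) = {33/n^2 : n ≥ 1} ∪ {0}; ||D|| = 33

A bounded diagonal operator on l^2 with diagonal entries d_n has spectrum equal to the closure of {d_n : n ≥ 1}: every d_n is an eigenvalue (with eigenvector e_n), so {d_n} ⊂ sigma(D); the spectrum is closed, so its closure is too; and for lambda not in the closure, (D - lambda I) has bounded inverse (the diagonal entries 1/(d_n - lambda) are bounded). For our sequence d_n = 33/n^2, n = 1, 2, 3, ...:
  - {d_n} = {33/n^2 : n ≥ 1}; the only limit point is 0
  - closure = {33/n^2 : n ≥ 1} ∪ {0}
For the norm: a diagonal operator has ||D|| = sup_n |d_n|. Here d_n = 33/n^2 is positive and decreasing, so sup_n |d_n| = d_1 = 33. So ||D|| = 33.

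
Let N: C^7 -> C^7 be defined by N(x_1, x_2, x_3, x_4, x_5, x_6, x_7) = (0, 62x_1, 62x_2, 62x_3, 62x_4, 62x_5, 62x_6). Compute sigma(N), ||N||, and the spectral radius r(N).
sigma(N) = {0}; ||N|| = 62; r(N) = 0. (N is nilpotent with N^7 = 0.)

On C^7, N is a strictly lower-triangular matrix with 62 on the subdiagonal and zeros elsewhere, so its characteristic polynomial is lambda^7 and every eigenvalue is 0: sigma(N) = {0}. For the operator norm, N e_i = 62e_{i+1} for i = 1, ..., 6 and N e_7 = 0, so the singular values of N are 62 (with multiplicity 6) and 0; hence ||N|| = 62. The spectral radius r(N) = max|lambda| = 0. Note ||N|| > r(N) — characteristic of non-normal nilpotent operators. Indeed N^7 = 0.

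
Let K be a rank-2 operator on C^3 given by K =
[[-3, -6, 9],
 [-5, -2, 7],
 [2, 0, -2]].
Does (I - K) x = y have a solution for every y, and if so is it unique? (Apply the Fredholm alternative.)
(I - K) is invertible (det(I - K) = -24 ≠ 0), so for every y in C^3 the equation (I - K) x = y has a unique solution.

K has rank 2 and factors as K = U V^T = u1 v1^T + u2 v2^T with u1 = (0, -2, 1), v1 = (2, 0, -2), u2 = (-3, -1, 0), v2 = (1, 2, -3) (multiplying out reproduces the displayed K). The nonzero eigenvalues of U V^T coincide with those of the 2 x 2 matrix G = V^T U = [[v1·u1, v1·u2], [v2·u1, v2·u2]] = [[-2, -6], [-7, -5]], and by the Sylvester determinant identity det(I_3 - U V^T) = det(I_2 - V^T U) = det([[3, 6], [7, 6]]) = (3)(6) - (6)(7) = -24. (Direct check: I - K =
[[4, 6, -9],
 [5, 3, -7],
 [-2, 0, 3]]
has determinant -24.) The finite-dimensional Fredholm alternative says: either (I - K) is invertible, or ker(I - K) ≠ {0} and then range(I - K) = ker((I - K)^*)^⊥, with dim ker(I - K) = dim ker((I - K)^*). Since det(I - K) ≠ 0, 1 is not an eigenvalue of K and ker(I - K) = {0}, so we are in the first case: for every y there is a unique x = (I - K)^(-1) y. (Explicitly, by the Woodbury identity, (I - U V^T)^(-1) = I + U (I_2 - G)^(-1) V^T.)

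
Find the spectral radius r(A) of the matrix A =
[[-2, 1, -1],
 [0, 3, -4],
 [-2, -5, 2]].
r(A) ≈ 7.1939

The eigenvalues of A are the roots of its characteristic polynomial. With M = A (coefficients from the trace, the sum of principal 2x2 minors, and det A):
  p(λ) = det(λ I - M) = λ^3 - 3λ^2 - 26λ - 30.
No integer candidate from the rational root theorem (±divisors of 30) is a root, so the roots are irrational. The cubic discriminant is Δ = 6728 > 0, so there are three distinct real roots. p(-3) = -6 and p(-2) = 2 have opposite signs, so a root lies in (-3, -2); Newton's method refines it to λ ≈ -2.5733. p(-2) = 2 and p(-1) = -8 have opposite signs, so a root lies in (-2, -1); Newton's method refines it to λ ≈ -1.6206. p(7) = -16 and p(8) = 82 have opposite signs, so a root lies in (7, 8); Newton's method refines it to λ ≈ 7.1939. Check (Vieta): the three roots sum to 3, matching tr M = 3.
Thus the eigenvalues (to 4 decimals) are -2.5733 (modulus 2.5733); -1.6206 (modulus 1.6206); 7.1939 (modulus 7.1939). The spectral radius is the largest modulus: r(A) ≈ 7.1939. (Cross-check: r(A) ≤ ||A||_2 ≈ 7.3026; equality holds whenever A is normal, though it can also hold for some non-normal A.)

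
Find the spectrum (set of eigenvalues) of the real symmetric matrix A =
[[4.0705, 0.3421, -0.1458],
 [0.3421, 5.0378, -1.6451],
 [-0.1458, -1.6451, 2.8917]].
sigma(A) ≈ {2, 4, 6}

A is real symmetric, so its spectrum consists of real eigenvalues. Expanding the characteristic polynomial of the displayed matrix gives
  det(λ I - A) = p(λ) = λ^3 + (-12)λ^2 + (44)λ + (-48).
Solving p(λ) = 0 yields eigenvalues ≈ 2, 4, 6. (A is shown rounded to 4 decimals, so these recover the underlying integer eigenvalues to within that precision.)
Verification: the trace of A = 12 equals the sum of eigenvalues 12, and det(A) ≈ 48.0006 matches the eigenvalue product 48.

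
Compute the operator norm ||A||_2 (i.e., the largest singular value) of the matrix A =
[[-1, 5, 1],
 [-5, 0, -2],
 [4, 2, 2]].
||A||_2 ≈ 7.1456 (= sqrt(largest eigenvalue of A^T A))

||A||_2 = sigma_max(A) = sqrt(lambda_max(A^T A)). Form the symmetric matrix M = A^T A =
[[42, 3, 17],
 [3, 29, 9],
 [17, 9, 9]].
Its characteristic polynomial (trace, sum of principal 2x2 minors, determinant of M give the coefficients) is
  p(λ) = det(λ I - M) = λ^3 - 80λ^2 + 1478λ - 16.
No integer candidate from the rational root theorem (±divisors of 16) is a root, so the roots are irrational. The cubic discriminant is Δ = 1067306400 > 0, so there are three distinct real roots. p(0) = -16 and p(1) = 1383 have opposite signs, so a root lies in (0, 1); Newton's method refines it to λ ≈ 0.0108. p(28) = 600 and p(29) = -45 have opposite signs, so a root lies in (28, 29); Newton's method refines it to λ ≈ 28.9296. p(51) = -67 and p(52) = 1128 have opposite signs, so a root lies in (51, 52); Newton's method refines it to λ ≈ 51.0595. Check (Vieta): the three roots sum to 80, matching tr M = 80.
So the eigenvalues of A^T A are ≈ 0.0108, 28.9296, 51.0595 (all ≥ 0, as they must be for A^T A). The largest is λ_max ≈ 51.0595, hence ||A||_2 = sqrt(λ_max) ≈ 7.1456.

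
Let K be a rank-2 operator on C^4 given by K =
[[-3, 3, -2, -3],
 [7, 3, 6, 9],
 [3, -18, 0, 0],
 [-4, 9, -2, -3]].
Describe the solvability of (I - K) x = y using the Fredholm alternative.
(I - K) is invertible (det(I - K) = -5 ≠ 0), so for every y in C^4 the equation (I - K) x = y has a unique solution.

K has rank 2 and factors as K = U V^T = u1 v1^T + u2 v2^T with u1 = (0, 2, -3, 1), v1 = (2, 3, 2, 3), u2 = (-1, 1, 3, -2), v2 = (3, -3, 2, 3) (multiplying out reproduces the displayed K). The nonzero eigenvalues of U V^T coincide with those of the 2 x 2 matrix G = V^T U = [[v1·u1, v1·u2], [v2·u1, v2·u2]] = [[3, 1], [-9, -6]], and by the Sylvester determinant identity det(I_4 - U V^T) = det(I_2 - V^T U) = det([[-2, -1], [9, 7]]) = (-2)(7) - (-1)(9) = -5. (Direct check: I - K =
[[4, -3, 2, 3],
 [-7, -2, -6, -9],
 [-3, 18, 1, 0],
 [4, -9, 2, 4]]
has determinant -5.) The finite-dimensional Fredholm alternative says: either (I - K) is invertible, or ker(I - K) ≠ {0} and then range(I - K) = ker((I - K)^*)^⊥, with dim ker(I - K) = dim ker((I - K)^*). Since det(I - K) ≠ 0, 1 is not an eigenvalue of K and ker(I - K) = {0}, so we are in the first case: for every y there is a unique x = (I - K)^(-1) y. (Explicitly, by the Woodbury identity, (I - U V^T)^(-1) = I + U (I_2 - G)^(-1) V^T.)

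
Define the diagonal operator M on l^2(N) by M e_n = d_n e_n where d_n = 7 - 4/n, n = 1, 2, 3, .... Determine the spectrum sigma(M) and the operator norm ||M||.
sigma(M) = {7 - 4/n : n ≥ 1} ∪ {7}; ||M|| = 7

A bounded diagonal operator on l^2 with diagonal entries d_n has spectrum equal to the closure of {d_n : n ≥ 1}: every d_n is an eigenvalue (with eigenvector e_n), so {d_n} ⊂ sigma(M); the spectrum is closed, so its closure is too; and for lambda not in the closure, (M - lambda I) has bounded inverse (the diagonal entries 1/(d_n - lambda) are bounded). For our sequence d_n = 7 - 4/n, n = 1, 2, 3, ...:
  - {d_n} = {7 - 4/n : n ≥ 1}; the only limit point is 7
  - closure = {7 - 4/n : n ≥ 1} ∪ {7}
For the norm: a diagonal operator has ||M|| = sup_n |d_n|. Here d_n = 7 - 4/n increases monotonically from d_1 = 3 toward 7, with all terms in [3, 7); so sup_n |d_n| = 7 (the supremum is the limit, not attained). So ||M|| = 7.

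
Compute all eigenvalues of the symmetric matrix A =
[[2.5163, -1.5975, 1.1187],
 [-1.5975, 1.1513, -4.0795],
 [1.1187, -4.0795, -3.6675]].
sigma(A) ≈ {-6, 1, 5}

A is real symmetric, so its spectrum consists of real eigenvalues. Expanding the characteristic polynomial of the displayed matrix gives
  det(λ I - A) = p(λ) = λ^3 + (0)λ^2 + (-31)λ + (30.0021).
Solving p(λ) = 0 yields eigenvalues ≈ -6, 1, 5. (A is shown rounded to 4 decimals, so these recover the underlying integer eigenvalues to within that precision.)
Verification: the trace of A = 0 equals the sum of eigenvalues 0, and det(A) ≈ -30.0021 matches the eigenvalue product -30.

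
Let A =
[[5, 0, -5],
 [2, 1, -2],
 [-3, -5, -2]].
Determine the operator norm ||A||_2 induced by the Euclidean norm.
||A||_2 ≈ 7.7797 (= sqrt(largest eigenvalue of A^T A))

||A||_2 = sigma_max(A) = sqrt(lambda_max(A^T A)). Form the symmetric matrix M = A^T A =
[[38, 17, -23],
 [17, 26, 8],
 [-23, 8, 33]].
Its characteristic polynomial (trace, sum of principal 2x2 minors, determinant of M give the coefficients) is
  p(λ) = det(λ I - M) = λ^3 - 97λ^2 + 2218λ - 625.
No integer candidate from the rational root theorem (±divisors of 625) is a root, so the roots are irrational. The cubic discriminant is Δ = 2769947513 > 0, so there are three distinct real roots. p(0) = -625 and p(1) = 1497 have opposite signs, so a root lies in (0, 1); Newton's method refines it to λ ≈ 0.2853. p(36) = 167 and p(37) = -699 have opposite signs, so a root lies in (36, 37); Newton's method refines it to λ ≈ 36.1907. p(60) = -745 and p(61) = 717 have opposite signs, so a root lies in (60, 61); Newton's method refines it to λ ≈ 60.524. Check (Vieta): the three roots sum to 97, matching tr M = 97.
So the eigenvalues of A^T A are ≈ 0.2853, 36.1907, 60.524 (all ≥ 0, as they must be for A^T A). The largest is λ_max ≈ 60.524, hence ||A||_2 = sqrt(λ_max) ≈ 7.7797.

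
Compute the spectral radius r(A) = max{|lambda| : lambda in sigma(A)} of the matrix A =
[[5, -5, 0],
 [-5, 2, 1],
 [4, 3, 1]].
r(A) ≈ 8.6031

The eigenvalues of A are the roots of its characteristic polynomial. With M = A (coefficients from the trace, the sum of principal 2x2 minors, and det A):
  p(λ) = det(λ I - M) = λ^3 - 8λ^2 - 11λ + 50.
No integer candidate from the rational root theorem (±divisors of 50) is a root, so the roots are irrational. The cubic discriminant is Δ = 127168 > 0, so there are three distinct real roots. p(-3) = -16 and p(-2) = 32 have opposite signs, so a root lies in (-3, -2); Newton's method refines it to λ ≈ -2.7311. p(2) = 4 and p(3) = -28 have opposite signs, so a root lies in (2, 3); Newton's method refines it to λ ≈ 2.128. p(8) = -38 and p(9) = 32 have opposite signs, so a root lies in (8, 9); Newton's method refines it to λ ≈ 8.6031. Check (Vieta): the three roots sum to 8, matching tr M = 8.
Thus the eigenvalues (to 4 decimals) are -2.7311 (modulus 2.7311); 2.128 (modulus 2.128); 8.6031 (modulus 8.6031). The spectral radius is the largest modulus: r(A) ≈ 8.6031. (Cross-check: r(A) ≤ ||A||_2 ≈ 8.8921; equality holds whenever A is normal, though it can also hold for some non-normal A.)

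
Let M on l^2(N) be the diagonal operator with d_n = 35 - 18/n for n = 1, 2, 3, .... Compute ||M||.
||M|| = 35

For a diagonal operator on l^2 with entries d_n, ||M|| = sup_n |d_n|. Here d_1 = 17, d_2 = 26, ..., and d_n = 35 - 18/n increases monotonically toward 35. All terms lie in [17, 35), so |d_n| = d_n and the supremum is the limit 35, which is not attained by any individual d_n. Hence ||M|| = 35.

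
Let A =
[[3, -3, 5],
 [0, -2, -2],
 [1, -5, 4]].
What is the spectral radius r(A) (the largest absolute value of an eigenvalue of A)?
r(A) ≈ 6.6918

The eigenvalues of A are the roots of its characteristic polynomial. With M = A (coefficients from the trace, the sum of principal 2x2 minors, and det A):
  p(λ) = det(λ I - M) = λ^3 - 5λ^2 - 17λ + 38.
No integer candidate from the rational root theorem (±divisors of 38) is a root, so the roots are irrational. The cubic discriminant is Δ = 65029 > 0, so there are three distinct real roots. p(-4) = -38 and p(-3) = 17 have opposite signs, so a root lies in (-4, -3); Newton's method refines it to λ ≈ -3.3746. p(1) = 17 and p(2) = -8 have opposite signs, so a root lies in (1, 2); Newton's method refines it to λ ≈ 1.6827. p(6) = -28 and p(7) = 17 have opposite signs, so a root lies in (6, 7); Newton's method refines it to λ ≈ 6.6918. Check (Vieta): the three roots sum to 5, matching tr M = 5.
Thus the eigenvalues (to 4 decimals) are -3.3746 (modulus 3.3746); 1.6827 (modulus 1.6827); 6.6918 (modulus 6.6918). The spectral radius is the largest modulus: r(A) ≈ 6.6918. (Cross-check: r(A) ≤ ||A||_2 ≈ 8.974; equality holds whenever A is normal, though it can also hold for some non-normal A.)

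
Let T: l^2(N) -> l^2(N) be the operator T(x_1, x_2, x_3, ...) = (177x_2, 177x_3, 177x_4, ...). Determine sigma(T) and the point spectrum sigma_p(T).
sigma(T) = closed disk {z in C : |z| ≤ 177}; sigma_p(T) = open disk {z in C : |z| < 177}

Note T = 177·V where V is the unit left shift (V x)_k = x_{k+1}; so sigma(T) = 177·sigma(V) and ||T|| = 177||V||. ||T x||^2 = 31329sum_{k≥2} |x_k|^2 ≤ 31329||x||^2, with equality on {x : x_1 = 0}, so ||T|| = 177. For any lambda with |lambda| < 177, set r = lambda/177 (|r| < 1); the vector x = (1, r, r^2, ...) is in l^2 and satisfies T x = 177(r, r^2, ...) = lambda x, so lambda is an eigenvalue. On the boundary |lambda| = 177 the geometric series diverges, so no l^2 eigenvector exists, but these lambda lie in the approximate point spectrum. Hence sigma(T) is the closed disk of radius 177 and sigma_p(T) is the open disk.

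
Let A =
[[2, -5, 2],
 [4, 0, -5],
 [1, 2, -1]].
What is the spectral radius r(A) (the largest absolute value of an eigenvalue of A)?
r(A) ≈ 5.1778

The eigenvalues of A are the roots of its characteristic polynomial. With M = A (coefficients from the trace, the sum of principal 2x2 minors, and det A):
  p(λ) = det(λ I - M) = λ^3 - λ^2 + 26λ - 41.
No integer candidate from the rational root theorem (±divisors of 41) is a root, so the roots are irrational. The cubic discriminant is Δ = -95991 < 0, so there is one real root and a complex-conjugate pair. p(1) = -15 and p(2) = 15 have opposite signs, so a root lies in (1, 2); Newton's method refines it to λ ≈ 1.5293. Dividing out (λ - (1.5293)) leaves approximately λ^2 + 0.5293λ + 26.8095. For λ^2 + 0.5293λ + 26.8095 the discriminant is -106.9577. It is negative, so the remaining roots are the complex-conjugate pair λ ≈ -0.2647 ± 5.171i. Their product equals the constant term, so |λ|^2 ≈ 26.8095 and |λ| ≈ 5.1778.
Thus the eigenvalues (to 4 decimals) are 1.5293 (modulus 1.5293); -0.2647 ± 5.171i (modulus 5.1778). The spectral radius is the largest modulus: r(A) ≈ 5.1778. (Cross-check: r(A) ≤ ||A||_2 ≈ 6.7106; equality holds whenever A is normal, though it can also hold for some non-normal A.)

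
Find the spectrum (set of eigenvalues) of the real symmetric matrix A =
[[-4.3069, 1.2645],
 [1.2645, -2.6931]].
sigma(A) ≈ {-5, -2}

A is real symmetric, so its spectrum consists of real eigenvalues. Expanding the characteristic polynomial of the displayed matrix gives
  det(λ I - A) = p(λ) = λ^2 + (7)λ + (10).
Solving p(λ) = 0 yields eigenvalues ≈ -5, -2. (A is shown rounded to 4 decimals, so these recover the underlying integer eigenvalues to within that precision.)
Verification: the trace of A = -7 equals the sum of eigenvalues -7, and det(A) ≈ 10.0000 matches the eigenvalue product 10.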